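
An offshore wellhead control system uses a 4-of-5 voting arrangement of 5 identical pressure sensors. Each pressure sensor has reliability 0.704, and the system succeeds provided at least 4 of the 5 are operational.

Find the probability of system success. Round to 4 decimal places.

0.5365

R = Σ_{i=4}^{5} C(5,i) p^i (1−p)^{5−i} with p = 0.704
C(5,4)·0.704^4·0.296^1 = 0.363540
C(5,5)·0.704^5·0.296^0 = 0.172927
Sum = 0.5365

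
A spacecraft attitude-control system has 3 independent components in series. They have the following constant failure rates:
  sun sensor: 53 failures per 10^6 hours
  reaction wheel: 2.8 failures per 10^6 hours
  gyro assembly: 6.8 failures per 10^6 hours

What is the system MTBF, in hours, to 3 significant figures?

Series of exponential components: λ_sys = Σ λ_i
λ_sys = 0.000053 + 0.0000028 + 0.0000068 = 6.2600e-05 /h
MTBF = 1 / λ_sys = 16000 h

16000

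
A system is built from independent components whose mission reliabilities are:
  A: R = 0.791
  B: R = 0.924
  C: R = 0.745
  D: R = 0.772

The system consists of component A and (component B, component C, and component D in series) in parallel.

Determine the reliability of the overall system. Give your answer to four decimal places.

Series (B, C, and D): 0.924000 × 0.745000 × 0.772000 = 0.531429
Parallel (A and [0.531429]): 1 − (1 − 0.791000)(1 − 0.531429) = 0.9021

0.9021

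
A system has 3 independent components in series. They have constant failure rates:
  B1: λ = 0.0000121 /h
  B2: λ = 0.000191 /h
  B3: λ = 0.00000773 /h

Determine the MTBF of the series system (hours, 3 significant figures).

4740

Series of exponential components: λ_sys = Σ λ_i
λ_sys = 0.0000121 + 0.000191 + 0.00000773 = 2.1083e-04 /h
MTBF = 1 / λ_sys = 4740 h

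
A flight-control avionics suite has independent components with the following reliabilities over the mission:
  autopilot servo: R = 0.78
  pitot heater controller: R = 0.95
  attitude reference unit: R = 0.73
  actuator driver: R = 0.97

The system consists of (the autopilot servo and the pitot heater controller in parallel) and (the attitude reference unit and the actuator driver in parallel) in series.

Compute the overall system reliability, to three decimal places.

0.981

Parallel (autopilot servo and pitot heater controller): 1 − (1 − 0.78000)(1 − 0.95000) = 0.98900
Parallel (attitude reference unit and actuator driver): 1 − (1 − 0.73000)(1 − 0.97000) = 0.99190
Series ([0.98900] and [0.99190]): 0.98900 × 0.99190 = 0.981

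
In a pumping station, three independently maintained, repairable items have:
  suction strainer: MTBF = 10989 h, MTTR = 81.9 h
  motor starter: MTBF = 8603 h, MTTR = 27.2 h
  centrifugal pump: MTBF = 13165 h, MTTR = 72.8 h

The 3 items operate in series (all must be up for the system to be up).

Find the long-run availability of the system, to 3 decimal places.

A(suction strainer) = MTBF/(MTBF+MTTR) = 10989/(10989+81.9) = 0.992602
A(motor starter) = MTBF/(MTBF+MTTR) = 8603/(8603+27.2) = 0.996848
A(centrifugal pump) = MTBF/(MTBF+MTTR) = 13165/(13165+72.8) = 0.994501
Series availability: 0.992602 × 0.996848 × 0.994501 = 0.984

0.984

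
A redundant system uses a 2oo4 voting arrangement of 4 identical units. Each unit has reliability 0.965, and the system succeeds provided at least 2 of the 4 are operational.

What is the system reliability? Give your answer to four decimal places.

0.9998

R = Σ_{i=2}^{4} C(4,i) p^i (1−p)^{4−i} with p = 0.965
C(4,2)·0.965^2·0.035^2 = 0.006845
C(4,3)·0.965^3·0.035^1 = 0.125808
C(4,4)·0.965^4·0.035^0 = 0.867180
Sum = 0.9998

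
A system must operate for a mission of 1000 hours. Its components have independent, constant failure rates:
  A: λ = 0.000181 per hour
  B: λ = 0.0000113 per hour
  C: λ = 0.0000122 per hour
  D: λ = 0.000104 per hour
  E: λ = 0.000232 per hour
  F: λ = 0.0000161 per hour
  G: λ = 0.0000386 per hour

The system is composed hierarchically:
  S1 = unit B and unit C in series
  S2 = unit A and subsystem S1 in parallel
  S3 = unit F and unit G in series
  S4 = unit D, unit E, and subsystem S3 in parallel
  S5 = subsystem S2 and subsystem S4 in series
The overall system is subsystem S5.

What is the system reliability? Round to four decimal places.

R(A) = exp(−0.000181 × 1000) = 0.834435
R(B) = exp(−0.0000113 × 1000) = 0.988764
R(C) = exp(−0.0000122 × 1000) = 0.987874
R(D) = exp(−0.000104 × 1000) = 0.901225
R(E) = exp(−0.000232 × 1000) = 0.792946
R(F) = exp(−0.0000161 × 1000) = 0.984029
R(G) = exp(−0.0000386 × 1000) = 0.962135
Series (B and C): 0.988764 × 0.987874 = 0.976774
Parallel (A and [0.976774]): 1 − (1 − 0.834435)(1 − 0.976774) = 0.996155
Series (F and G): 0.984029 × 0.962135 = 0.946769
Parallel (D, E, and [0.946769]): 1 − (1 − 0.901225)(1 − 0.792946)(1 − 0.946769) = 0.998911
Series ([0.996155] and [0.998911]): 0.996155 × 0.998911 = 0.9951

0.9951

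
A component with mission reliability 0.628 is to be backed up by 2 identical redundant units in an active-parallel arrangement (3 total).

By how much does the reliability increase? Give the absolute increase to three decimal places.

0.321

R_before = 0.628
R_after = 1 − (1 − 0.628)^3 = 0.949
ΔR = 0.949 − 0.628 = 0.321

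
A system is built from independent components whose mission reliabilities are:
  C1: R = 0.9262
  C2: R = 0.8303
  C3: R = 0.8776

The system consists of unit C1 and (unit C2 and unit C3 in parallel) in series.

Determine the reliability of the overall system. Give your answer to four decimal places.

Parallel (C2 and C3): 1 − (1 − 0.830300)(1 − 0.877600) = 0.979229
Series (C1 and [0.979229]): 0.926200 × 0.979229 = 0.9070

0.9070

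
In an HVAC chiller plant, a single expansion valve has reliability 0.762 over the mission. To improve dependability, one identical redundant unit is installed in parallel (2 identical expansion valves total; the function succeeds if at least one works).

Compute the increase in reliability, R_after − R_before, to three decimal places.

R_before = 0.762
R_after = 1 − (1 − 0.762)^2 = 0.943
ΔR = 0.943 − 0.762 = 0.181

0.181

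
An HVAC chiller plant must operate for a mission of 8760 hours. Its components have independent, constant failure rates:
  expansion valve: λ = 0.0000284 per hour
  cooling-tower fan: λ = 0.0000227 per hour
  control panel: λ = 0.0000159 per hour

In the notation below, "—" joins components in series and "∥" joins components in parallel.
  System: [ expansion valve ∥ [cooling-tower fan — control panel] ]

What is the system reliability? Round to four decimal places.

R(expansion valve) = exp(−0.0000284 × 8760) = 0.779748
R(cooling-tower fan) = exp(−0.0000227 × 8760) = 0.819671
R(control panel) = exp(−0.0000159 × 8760) = 0.869981
Series (cooling-tower fan and control panel): 0.819671 × 0.869981 = 0.713098
Parallel (expansion valve and [0.713098]): 1 − (1 − 0.779748)(1 − 0.713098) = 0.9368

0.9368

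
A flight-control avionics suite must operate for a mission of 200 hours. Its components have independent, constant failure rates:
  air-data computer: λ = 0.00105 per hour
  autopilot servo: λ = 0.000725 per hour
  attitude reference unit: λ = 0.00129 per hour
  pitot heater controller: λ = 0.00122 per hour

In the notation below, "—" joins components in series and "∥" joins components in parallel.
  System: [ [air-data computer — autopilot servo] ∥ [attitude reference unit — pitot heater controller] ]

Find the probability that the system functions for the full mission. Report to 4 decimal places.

R(air-data computer) = exp(−0.00105 × 200) = 0.810584
R(autopilot servo) = exp(−0.000725 × 200) = 0.865022
R(attitude reference unit) = exp(−0.00129 × 200) = 0.772595
R(pitot heater controller) = exp(−0.00122 × 200) = 0.783488
Series (air-data computer and autopilot servo): 0.810584 × 0.865022 = 0.701173
Series (attitude reference unit and pitot heater controller): 0.772595 × 0.783488 = 0.605319
Parallel ([0.701173] and [0.605319]): 1 − (1 − 0.701173)(1 − 0.605319) = 0.8821

0.8821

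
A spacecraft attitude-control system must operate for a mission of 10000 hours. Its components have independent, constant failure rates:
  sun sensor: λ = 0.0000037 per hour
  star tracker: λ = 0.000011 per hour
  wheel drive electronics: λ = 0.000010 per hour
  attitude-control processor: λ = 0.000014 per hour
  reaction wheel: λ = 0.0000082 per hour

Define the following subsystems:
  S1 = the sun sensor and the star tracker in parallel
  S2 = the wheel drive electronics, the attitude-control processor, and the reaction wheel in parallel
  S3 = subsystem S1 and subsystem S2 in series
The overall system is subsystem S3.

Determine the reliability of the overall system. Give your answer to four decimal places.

R(sun sensor) = exp(−0.0000037 × 10000) = 0.963676
R(star tracker) = exp(−0.000011 × 10000) = 0.895834
R(wheel drive electronics) = exp(−0.000010 × 10000) = 0.904837
R(attitude-control processor) = exp(−0.000014 × 10000) = 0.869358
R(reaction wheel) = exp(−0.0000082 × 10000) = 0.921272
Parallel (sun sensor and star tracker): 1 − (1 − 0.963676)(1 − 0.895834) = 0.996216
Parallel (wheel drive electronics, attitude-control processor, and reaction wheel): 1 − (1 − 0.904837)(1 − 0.869358)(1 − 0.921272) = 0.999021
Series ([0.996216] and [0.999021]): 0.996216 × 0.999021 = 0.9952

0.9952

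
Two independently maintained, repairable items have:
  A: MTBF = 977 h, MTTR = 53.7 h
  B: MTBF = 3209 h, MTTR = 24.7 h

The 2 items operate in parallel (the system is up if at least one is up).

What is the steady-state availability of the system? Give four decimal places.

0.9996

A(A) = MTBF/(MTBF+MTTR) = 977/(977+53.7) = 0.947899
A(B) = MTBF/(MTBF+MTTR) = 3209/(3209+24.7) = 0.992362
Parallel availability: 1 − (1 − 0.947899)(1 − 0.992362) = 0.9996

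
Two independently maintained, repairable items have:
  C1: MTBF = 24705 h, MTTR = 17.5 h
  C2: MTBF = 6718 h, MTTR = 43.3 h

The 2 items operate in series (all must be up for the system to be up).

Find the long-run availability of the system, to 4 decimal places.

A(C1) = MTBF/(MTBF+MTTR) = 24705/(24705+17.5) = 0.999292
A(C2) = MTBF/(MTBF+MTTR) = 6718/(6718+43.3) = 0.993596
Series availability: 0.999292 × 0.993596 = 0.9929

0.9929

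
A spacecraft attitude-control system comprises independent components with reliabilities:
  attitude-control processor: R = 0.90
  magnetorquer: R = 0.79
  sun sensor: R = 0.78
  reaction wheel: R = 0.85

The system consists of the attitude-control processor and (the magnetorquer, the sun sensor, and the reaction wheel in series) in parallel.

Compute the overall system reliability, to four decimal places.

0.9524

Series (magnetorquer, sun sensor, and reaction wheel): 0.790000 × 0.780000 × 0.850000 = 0.523770
Parallel (attitude-control processor and [0.523770]): 1 − (1 − 0.900000)(1 − 0.523770) = 0.9524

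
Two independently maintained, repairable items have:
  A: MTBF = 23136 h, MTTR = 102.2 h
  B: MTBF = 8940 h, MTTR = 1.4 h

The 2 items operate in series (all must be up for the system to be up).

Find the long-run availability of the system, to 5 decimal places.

A(A) = MTBF/(MTBF+MTTR) = 23136/(23136+102.2) = 0.995602
A(B) = MTBF/(MTBF+MTTR) = 8940/(8940+1.4) = 0.999843
Series availability: 0.995602 × 0.999843 = 0.99545

0.99545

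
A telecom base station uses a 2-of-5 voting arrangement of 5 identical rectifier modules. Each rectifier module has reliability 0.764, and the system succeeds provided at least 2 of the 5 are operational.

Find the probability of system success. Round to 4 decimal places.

0.9874

R = Σ_{i=2}^{5} C(5,i) p^i (1−p)^{5−i} with p = 0.764
C(5,2)·0.764^2·0.236^3 = 0.076722
C(5,3)·0.764^3·0.236^2 = 0.248373
C(5,4)·0.764^4·0.236^1 = 0.402027
C(5,5)·0.764^5·0.236^0 = 0.260296
Sum = 0.9874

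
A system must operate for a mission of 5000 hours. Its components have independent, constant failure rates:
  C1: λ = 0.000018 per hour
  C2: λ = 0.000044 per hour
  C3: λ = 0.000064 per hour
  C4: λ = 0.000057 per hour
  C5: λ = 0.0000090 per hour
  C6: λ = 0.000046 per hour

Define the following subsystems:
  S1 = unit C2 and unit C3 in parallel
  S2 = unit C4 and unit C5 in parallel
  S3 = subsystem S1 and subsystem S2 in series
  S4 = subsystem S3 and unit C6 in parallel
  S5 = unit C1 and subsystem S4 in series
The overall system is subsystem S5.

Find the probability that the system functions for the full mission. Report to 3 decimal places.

0.902

R(C1) = exp(−0.000018 × 5000) = 0.91393
R(C2) = exp(−0.000044 × 5000) = 0.80252
R(C3) = exp(−0.000064 × 5000) = 0.72615
R(C4) = exp(−0.000057 × 5000) = 0.75201
R(C5) = exp(−0.0000090 × 5000) = 0.95600
R(C6) = exp(−0.000046 × 5000) = 0.79453
Parallel (C2 and C3): 1 − (1 − 0.80252)(1 − 0.72615) = 0.94592
Parallel (C4 and C5): 1 − (1 − 0.75201)(1 − 0.95600) = 0.98909
Series ([0.94592] and [0.98909]): 0.94592 × 0.98909 = 0.93560
Parallel ([0.93560] and C6): 1 − (1 − 0.93560)(1 − 0.79453) = 0.98677
Series (C1 and [0.98677]): 0.91393 × 0.98677 = 0.902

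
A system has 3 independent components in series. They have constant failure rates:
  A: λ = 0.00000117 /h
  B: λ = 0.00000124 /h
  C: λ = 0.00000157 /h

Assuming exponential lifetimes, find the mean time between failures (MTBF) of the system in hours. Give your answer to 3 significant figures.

251000

Series of exponential components: λ_sys = Σ λ_i
λ_sys = 0.00000117 + 0.00000124 + 0.00000157 = 3.9800e-06 /h
MTBF = 1 / λ_sys = 251000 h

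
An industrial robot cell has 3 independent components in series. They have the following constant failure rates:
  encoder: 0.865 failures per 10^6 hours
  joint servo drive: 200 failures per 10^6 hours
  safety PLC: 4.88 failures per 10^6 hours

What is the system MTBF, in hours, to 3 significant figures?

Series of exponential components: λ_sys = Σ λ_i
λ_sys = 0.000000865 + 0.000200 + 0.00000488 = 2.0575e-04 /h
MTBF = 1 / λ_sys = 4860 h

4860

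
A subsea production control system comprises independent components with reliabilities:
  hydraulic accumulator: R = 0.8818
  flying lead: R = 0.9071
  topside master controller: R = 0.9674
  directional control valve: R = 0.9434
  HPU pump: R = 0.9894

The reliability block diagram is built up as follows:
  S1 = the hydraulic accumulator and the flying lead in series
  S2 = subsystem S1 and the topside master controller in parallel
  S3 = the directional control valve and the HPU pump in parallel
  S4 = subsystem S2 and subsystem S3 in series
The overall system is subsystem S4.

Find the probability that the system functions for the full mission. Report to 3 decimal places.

0.993

Series (hydraulic accumulator and flying lead): 0.88180 × 0.90710 = 0.79988
Parallel ([0.79988] and topside master controller): 1 − (1 − 0.79988)(1 − 0.96740) = 0.99348
Parallel (directional control valve and HPU pump): 1 − (1 − 0.94340)(1 − 0.98940) = 0.99940
Series ([0.99348] and [0.99940]): 0.99348 × 0.99940 = 0.993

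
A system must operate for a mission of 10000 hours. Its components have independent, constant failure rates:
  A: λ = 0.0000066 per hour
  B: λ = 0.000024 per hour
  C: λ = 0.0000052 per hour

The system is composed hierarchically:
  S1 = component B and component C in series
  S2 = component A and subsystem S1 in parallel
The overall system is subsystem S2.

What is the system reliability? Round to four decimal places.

R(A) = exp(−0.0000066 × 10000) = 0.936131
R(B) = exp(−0.000024 × 10000) = 0.786628
R(C) = exp(−0.0000052 × 10000) = 0.949329
Series (B and C): 0.786628 × 0.949329 = 0.746769
Parallel (A and [0.746769]): 1 − (1 − 0.936131)(1 − 0.746769) = 0.9838

0.9838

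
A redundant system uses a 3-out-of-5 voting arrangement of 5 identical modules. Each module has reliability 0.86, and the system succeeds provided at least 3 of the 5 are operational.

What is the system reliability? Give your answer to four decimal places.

R = Σ_{i=3}^{5} C(5,i) p^i (1−p)^{5−i} with p = 0.86
C(5,3)·0.86^3·0.14^2 = 0.124667
C(5,4)·0.86^4·0.14^1 = 0.382906
C(5,5)·0.86^5·0.14^0 = 0.470427
Sum = 0.9780

0.9780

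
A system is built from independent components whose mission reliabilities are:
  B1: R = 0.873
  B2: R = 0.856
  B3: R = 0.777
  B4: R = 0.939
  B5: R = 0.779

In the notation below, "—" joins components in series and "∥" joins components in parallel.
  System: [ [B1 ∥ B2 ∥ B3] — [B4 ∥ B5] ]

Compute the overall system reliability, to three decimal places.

0.982

Parallel (B1, B2, and B3): 1 − (1 − 0.87300)(1 − 0.85600)(1 − 0.77700) = 0.99592
Parallel (B4 and B5): 1 − (1 − 0.93900)(1 − 0.77900) = 0.98652
Series ([0.99592] and [0.98652]): 0.99592 × 0.98652 = 0.982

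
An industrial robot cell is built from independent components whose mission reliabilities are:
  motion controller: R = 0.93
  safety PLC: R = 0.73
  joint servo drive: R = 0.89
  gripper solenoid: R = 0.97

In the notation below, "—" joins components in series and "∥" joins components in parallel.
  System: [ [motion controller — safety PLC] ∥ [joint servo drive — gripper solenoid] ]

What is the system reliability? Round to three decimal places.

Series (motion controller and safety PLC): 0.93000 × 0.73000 = 0.67890
Series (joint servo drive and gripper solenoid): 0.89000 × 0.97000 = 0.86330
Parallel ([0.67890] and [0.86330]): 1 − (1 − 0.67890)(1 − 0.86330) = 0.956

0.956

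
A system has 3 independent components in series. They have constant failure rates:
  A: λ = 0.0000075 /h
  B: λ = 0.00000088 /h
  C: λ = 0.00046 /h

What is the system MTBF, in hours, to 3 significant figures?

2140

Series of exponential components: λ_sys = Σ λ_i
λ_sys = 0.0000075 + 0.00000088 + 0.00046 = 4.6838e-04 /h
MTBF = 1 / λ_sys = 2140 h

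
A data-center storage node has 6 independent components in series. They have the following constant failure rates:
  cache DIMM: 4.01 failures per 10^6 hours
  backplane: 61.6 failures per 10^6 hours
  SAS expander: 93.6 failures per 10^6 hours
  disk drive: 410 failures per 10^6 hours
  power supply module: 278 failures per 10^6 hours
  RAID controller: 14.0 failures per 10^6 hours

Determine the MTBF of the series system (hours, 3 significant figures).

1160

Series of exponential components: λ_sys = Σ λ_i
λ_sys = 0.00000401 + 0.0000616 + 0.0000936 + 0.000410 + 0.000278 + 0.0000140 = 8.6121e-04 /h
MTBF = 1 / λ_sys = 1160 h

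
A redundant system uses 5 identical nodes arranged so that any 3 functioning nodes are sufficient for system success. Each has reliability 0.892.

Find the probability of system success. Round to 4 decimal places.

0.9894

R = Σ_{i=3}^{5} C(5,i) p^i (1−p)^{5−i} with p = 0.892
C(5,3)·0.892^3·0.108^2 = 0.082783
C(5,4)·0.892^4·0.108^1 = 0.341864
C(5,5)·0.892^5·0.108^0 = 0.564708
Sum = 0.9894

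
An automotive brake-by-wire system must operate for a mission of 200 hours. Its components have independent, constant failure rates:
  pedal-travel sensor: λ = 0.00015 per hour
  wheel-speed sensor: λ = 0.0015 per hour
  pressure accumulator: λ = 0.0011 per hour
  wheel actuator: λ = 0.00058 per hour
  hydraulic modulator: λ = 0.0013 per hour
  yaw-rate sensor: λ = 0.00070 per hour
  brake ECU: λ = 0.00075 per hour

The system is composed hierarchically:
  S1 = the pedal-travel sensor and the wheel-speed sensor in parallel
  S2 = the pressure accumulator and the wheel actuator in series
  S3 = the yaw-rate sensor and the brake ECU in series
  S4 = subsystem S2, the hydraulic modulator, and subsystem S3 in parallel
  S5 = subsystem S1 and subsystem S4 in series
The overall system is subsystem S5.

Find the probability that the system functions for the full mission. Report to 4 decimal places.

0.9760

R(pedal-travel sensor) = exp(−0.00015 × 200) = 0.970446
R(wheel-speed sensor) = exp(−0.0015 × 200) = 0.740818
R(pressure accumulator) = exp(−0.0011 × 200) = 0.802519
R(wheel actuator) = exp(−0.00058 × 200) = 0.890475
R(hydraulic modulator) = exp(−0.0013 × 200) = 0.771052
R(yaw-rate sensor) = exp(−0.00070 × 200) = 0.869358
R(brake ECU) = exp(−0.00075 × 200) = 0.860708
Parallel (pedal-travel sensor and wheel-speed sensor): 1 − (1 − 0.970446)(1 − 0.740818) = 0.992340
Series (pressure accumulator and wheel actuator): 0.802519 × 0.890475 = 0.714623
Series (yaw-rate sensor and brake ECU): 0.869358 × 0.860708 = 0.748263
Parallel ([0.714623], hydraulic modulator, and [0.748263]): 1 − (1 − 0.714623)(1 − 0.771052)(1 − 0.748263) = 0.983552
Series ([0.992340] and [0.983552]): 0.992340 × 0.983552 = 0.9760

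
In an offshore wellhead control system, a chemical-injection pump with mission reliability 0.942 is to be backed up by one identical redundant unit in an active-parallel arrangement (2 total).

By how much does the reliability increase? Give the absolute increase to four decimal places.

R_before = 0.942
R_after = 1 − (1 − 0.942)^2 = 0.9966
ΔR = 0.9966 − 0.942 = 0.0546

0.0546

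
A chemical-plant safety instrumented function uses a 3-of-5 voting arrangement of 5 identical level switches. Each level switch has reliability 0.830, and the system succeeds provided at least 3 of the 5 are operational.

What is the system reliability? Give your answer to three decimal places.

R = Σ_{i=3}^{5} C(5,i) p^i (1−p)^{5−i} with p = 0.830
C(5,3)·0.830^3·0.170^2 = 0.16525
C(5,4)·0.830^4·0.170^1 = 0.40340
C(5,5)·0.830^5·0.170^0 = 0.39390
Sum = 0.963

0.963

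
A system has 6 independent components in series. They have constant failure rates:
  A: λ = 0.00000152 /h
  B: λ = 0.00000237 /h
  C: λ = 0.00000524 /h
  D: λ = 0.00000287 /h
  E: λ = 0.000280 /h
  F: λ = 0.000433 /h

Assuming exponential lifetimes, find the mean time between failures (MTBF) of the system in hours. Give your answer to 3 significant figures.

Series of exponential components: λ_sys = Σ λ_i
λ_sys = 0.00000152 + 0.00000237 + 0.00000524 + 0.00000287 + 0.000280 + 0.000433 = 7.2500e-04 /h
MTBF = 1 / λ_sys = 1380 h

1380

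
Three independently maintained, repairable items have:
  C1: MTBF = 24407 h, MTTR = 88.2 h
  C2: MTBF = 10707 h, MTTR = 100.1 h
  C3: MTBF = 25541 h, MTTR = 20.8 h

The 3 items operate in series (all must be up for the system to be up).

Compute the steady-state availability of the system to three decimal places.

A(C1) = MTBF/(MTBF+MTTR) = 24407/(24407+88.2) = 0.996399
A(C2) = MTBF/(MTBF+MTTR) = 10707/(10707+100.1) = 0.990738
A(C3) = MTBF/(MTBF+MTTR) = 25541/(25541+20.8) = 0.999186
Series availability: 0.996399 × 0.990738 × 0.999186 = 0.986

0.986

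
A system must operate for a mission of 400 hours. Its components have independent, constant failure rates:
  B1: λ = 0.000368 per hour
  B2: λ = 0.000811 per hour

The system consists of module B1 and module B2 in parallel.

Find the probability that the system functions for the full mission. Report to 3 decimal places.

0.962

R(B1) = exp(−0.000368 × 400) = 0.86312
R(B2) = exp(−0.000811 × 400) = 0.72296
Parallel (B1 and B2): 1 − (1 − 0.86312)(1 − 0.72296) = 0.962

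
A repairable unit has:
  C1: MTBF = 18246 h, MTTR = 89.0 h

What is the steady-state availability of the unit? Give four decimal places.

A(C1) = MTBF/(MTBF+MTTR) = 18246/(18246+89.0) = 0.9951

0.9951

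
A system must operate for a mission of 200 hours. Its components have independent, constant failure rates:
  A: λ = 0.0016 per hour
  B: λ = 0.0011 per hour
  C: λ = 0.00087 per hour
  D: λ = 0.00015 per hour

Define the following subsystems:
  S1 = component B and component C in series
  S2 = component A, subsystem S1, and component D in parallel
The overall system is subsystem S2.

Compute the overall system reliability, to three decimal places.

0.997

R(A) = exp(−0.0016 × 200) = 0.72615
R(B) = exp(−0.0011 × 200) = 0.80252
R(C) = exp(−0.00087 × 200) = 0.84030
R(D) = exp(−0.00015 × 200) = 0.97045
Series (B and C): 0.80252 × 0.84030 = 0.67436
Parallel (A, [0.67436], and D): 1 − (1 − 0.72615)(1 − 0.67436)(1 − 0.97045) = 0.997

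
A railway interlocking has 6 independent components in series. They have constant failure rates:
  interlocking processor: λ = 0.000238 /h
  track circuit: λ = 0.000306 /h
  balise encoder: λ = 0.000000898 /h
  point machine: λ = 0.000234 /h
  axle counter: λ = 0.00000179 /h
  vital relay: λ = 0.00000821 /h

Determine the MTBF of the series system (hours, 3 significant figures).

Series of exponential components: λ_sys = Σ λ_i
λ_sys = 0.000238 + 0.000306 + 0.000000898 + 0.000234 + 0.00000179 + 0.00000821 = 7.8890e-04 /h
MTBF = 1 / λ_sys = 1270 h

1270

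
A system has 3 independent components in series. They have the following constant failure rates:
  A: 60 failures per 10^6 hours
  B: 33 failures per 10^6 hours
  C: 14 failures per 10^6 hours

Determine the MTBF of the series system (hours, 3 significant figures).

Series of exponential components: λ_sys = Σ λ_i
λ_sys = 0.000060 + 0.000033 + 0.000014 = 1.0700e-04 /h
MTBF = 1 / λ_sys = 9350 h

9350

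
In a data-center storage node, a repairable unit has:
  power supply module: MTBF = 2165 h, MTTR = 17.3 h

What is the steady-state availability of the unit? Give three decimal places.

A(power supply module) = MTBF/(MTBF+MTTR) = 2165/(2165+17.3) = 0.992

0.992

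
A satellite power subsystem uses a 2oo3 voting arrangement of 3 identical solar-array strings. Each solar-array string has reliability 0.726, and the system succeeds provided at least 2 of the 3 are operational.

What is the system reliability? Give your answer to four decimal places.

0.8159

R = Σ_{i=2}^{3} C(3,i) p^i (1−p)^{3−i} with p = 0.726
C(3,2)·0.726^2·0.274^1 = 0.433256
C(3,3)·0.726^3·0.274^0 = 0.382657
Sum = 0.8159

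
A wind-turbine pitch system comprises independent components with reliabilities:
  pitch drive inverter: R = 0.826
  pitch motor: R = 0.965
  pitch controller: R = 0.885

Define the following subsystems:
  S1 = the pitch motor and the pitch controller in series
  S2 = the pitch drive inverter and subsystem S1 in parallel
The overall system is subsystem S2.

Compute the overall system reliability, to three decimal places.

Series (pitch motor and pitch controller): 0.96500 × 0.88500 = 0.85403
Parallel (pitch drive inverter and [0.85403]): 1 − (1 − 0.82600)(1 − 0.85403) = 0.975

0.975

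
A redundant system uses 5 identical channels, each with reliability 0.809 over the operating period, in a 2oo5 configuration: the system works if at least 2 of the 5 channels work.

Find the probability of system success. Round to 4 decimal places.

0.9944

R = Σ_{i=2}^{5} C(5,i) p^i (1−p)^{5−i} with p = 0.809
C(5,2)·0.809^2·0.191^3 = 0.045603
C(5,3)·0.809^3·0.191^2 = 0.193158
C(5,4)·0.809^4·0.191^1 = 0.409070
C(5,5)·0.809^5·0.191^0 = 0.346531
Sum = 0.9944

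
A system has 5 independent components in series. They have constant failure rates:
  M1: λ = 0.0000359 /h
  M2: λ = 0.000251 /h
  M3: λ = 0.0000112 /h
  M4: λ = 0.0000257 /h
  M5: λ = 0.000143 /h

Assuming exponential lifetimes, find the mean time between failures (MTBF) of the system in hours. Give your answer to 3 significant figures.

2140

Series of exponential components: λ_sys = Σ λ_i
λ_sys = 0.0000359 + 0.000251 + 0.0000112 + 0.0000257 + 0.000143 = 4.6680e-04 /h
MTBF = 1 / λ_sys = 2140 h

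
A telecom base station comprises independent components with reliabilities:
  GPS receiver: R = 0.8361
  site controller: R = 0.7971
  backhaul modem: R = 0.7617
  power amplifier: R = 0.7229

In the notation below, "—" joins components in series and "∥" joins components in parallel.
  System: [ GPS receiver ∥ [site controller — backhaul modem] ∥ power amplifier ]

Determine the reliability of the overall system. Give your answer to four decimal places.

0.9822

Series (site controller and backhaul modem): 0.797100 × 0.761700 = 0.607151
Parallel (GPS receiver, [0.607151], and power amplifier): 1 − (1 − 0.836100)(1 − 0.607151)(1 − 0.722900) = 0.9822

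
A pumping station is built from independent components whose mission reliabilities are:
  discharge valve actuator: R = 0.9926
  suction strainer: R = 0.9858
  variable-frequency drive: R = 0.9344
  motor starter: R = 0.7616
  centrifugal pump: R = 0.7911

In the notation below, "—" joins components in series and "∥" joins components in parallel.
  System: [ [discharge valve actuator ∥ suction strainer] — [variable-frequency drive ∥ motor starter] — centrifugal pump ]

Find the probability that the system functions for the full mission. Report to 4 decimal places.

0.7786

Parallel (discharge valve actuator and suction strainer): 1 − (1 − 0.992600)(1 − 0.985800) = 0.999895
Parallel (variable-frequency drive and motor starter): 1 − (1 − 0.934400)(1 − 0.761600) = 0.984361
Series ([0.999895], [0.984361], and centrifugal pump): 0.999895 × 0.984361 × 0.791100 = 0.7786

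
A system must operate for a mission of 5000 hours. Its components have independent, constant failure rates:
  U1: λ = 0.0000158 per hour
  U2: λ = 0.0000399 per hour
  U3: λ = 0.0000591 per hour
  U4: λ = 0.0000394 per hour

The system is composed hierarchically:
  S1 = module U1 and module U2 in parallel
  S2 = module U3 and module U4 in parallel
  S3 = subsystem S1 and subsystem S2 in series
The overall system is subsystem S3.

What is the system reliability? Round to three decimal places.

0.941

R(U1) = exp(−0.0000158 × 5000) = 0.92404
R(U2) = exp(−0.0000399 × 5000) = 0.81914
R(U3) = exp(−0.0000591 × 5000) = 0.74416
R(U4) = exp(−0.0000394 × 5000) = 0.82119
Parallel (U1 and U2): 1 − (1 − 0.92404)(1 − 0.81914) = 0.98626
Parallel (U3 and U4): 1 − (1 − 0.74416)(1 − 0.82119) = 0.95425
Series ([0.98626] and [0.95425]): 0.98626 × 0.95425 = 0.941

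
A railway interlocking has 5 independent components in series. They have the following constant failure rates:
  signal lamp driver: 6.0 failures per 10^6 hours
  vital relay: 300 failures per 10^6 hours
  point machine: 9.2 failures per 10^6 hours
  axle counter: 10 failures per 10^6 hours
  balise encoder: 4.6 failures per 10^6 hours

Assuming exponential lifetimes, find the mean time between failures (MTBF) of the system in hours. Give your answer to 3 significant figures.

Series of exponential components: λ_sys = Σ λ_i
λ_sys = 0.0000060 + 0.00030 + 0.0000092 + 0.000010 + 0.0000046 = 3.2980e-04 /h
MTBF = 1 / λ_sys = 3030 h

3030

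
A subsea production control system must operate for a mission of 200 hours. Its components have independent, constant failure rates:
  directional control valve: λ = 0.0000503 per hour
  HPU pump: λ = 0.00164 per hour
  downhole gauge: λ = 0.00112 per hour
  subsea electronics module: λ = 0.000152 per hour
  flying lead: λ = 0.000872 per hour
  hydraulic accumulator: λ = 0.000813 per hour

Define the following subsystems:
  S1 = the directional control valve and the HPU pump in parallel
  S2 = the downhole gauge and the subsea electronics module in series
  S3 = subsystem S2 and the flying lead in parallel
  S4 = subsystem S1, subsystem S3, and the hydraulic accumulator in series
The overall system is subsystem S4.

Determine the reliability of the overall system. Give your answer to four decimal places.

0.8171

R(directional control valve) = exp(−0.0000503 × 200) = 0.989990
R(HPU pump) = exp(−0.00164 × 200) = 0.720363
R(downhole gauge) = exp(−0.00112 × 200) = 0.799315
R(subsea electronics module) = exp(−0.000152 × 200) = 0.970057
R(flying lead) = exp(−0.000872 × 200) = 0.839961
R(hydraulic accumulator) = exp(−0.000813 × 200) = 0.849931
Parallel (directional control valve and HPU pump): 1 − (1 − 0.989990)(1 − 0.720363) = 0.997201
Series (downhole gauge and subsea electronics module): 0.799315 × 0.970057 = 0.775381
Parallel ([0.775381] and flying lead): 1 − (1 − 0.775381)(1 − 0.839961) = 0.964052
Series ([0.997201], [0.964052], and hydraulic accumulator): 0.997201 × 0.964052 × 0.849931 = 0.8171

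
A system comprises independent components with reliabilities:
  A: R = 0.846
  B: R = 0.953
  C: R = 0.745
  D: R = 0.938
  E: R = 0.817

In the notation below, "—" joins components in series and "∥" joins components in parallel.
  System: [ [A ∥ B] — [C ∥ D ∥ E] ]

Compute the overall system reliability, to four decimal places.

0.9899

Parallel (A and B): 1 − (1 − 0.846000)(1 − 0.953000) = 0.992762
Parallel (C, D, and E): 1 − (1 − 0.745000)(1 − 0.938000)(1 − 0.817000) = 0.997107
Series ([0.992762] and [0.997107]): 0.992762 × 0.997107 = 0.9899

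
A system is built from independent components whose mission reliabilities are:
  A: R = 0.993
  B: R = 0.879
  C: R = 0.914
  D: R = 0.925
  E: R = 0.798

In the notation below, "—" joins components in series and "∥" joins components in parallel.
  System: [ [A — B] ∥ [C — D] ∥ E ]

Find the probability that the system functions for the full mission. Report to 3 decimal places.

Series (A and B): 0.99300 × 0.87900 = 0.87285
Series (C and D): 0.91400 × 0.92500 = 0.84545
Parallel ([0.87285], [0.84545], and E): 1 − (1 − 0.87285)(1 − 0.84545)(1 − 0.79800) = 0.996

0.996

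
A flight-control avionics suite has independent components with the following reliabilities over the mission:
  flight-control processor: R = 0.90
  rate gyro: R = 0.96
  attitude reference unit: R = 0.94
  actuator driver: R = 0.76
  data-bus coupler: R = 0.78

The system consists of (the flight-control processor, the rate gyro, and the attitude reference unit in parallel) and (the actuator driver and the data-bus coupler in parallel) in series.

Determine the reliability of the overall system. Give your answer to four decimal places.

Parallel (flight-control processor, rate gyro, and attitude reference unit): 1 − (1 − 0.900000)(1 − 0.960000)(1 − 0.940000) = 0.999760
Parallel (actuator driver and data-bus coupler): 1 − (1 − 0.760000)(1 − 0.780000) = 0.947200
Series ([0.999760] and [0.947200]): 0.999760 × 0.947200 = 0.9470

0.9470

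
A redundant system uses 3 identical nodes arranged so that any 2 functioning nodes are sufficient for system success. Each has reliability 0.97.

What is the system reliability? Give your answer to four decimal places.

R = Σ_{i=2}^{3} C(3,i) p^i (1−p)^{3−i} with p = 0.97
C(3,2)·0.97^2·0.03^1 = 0.084681
C(3,3)·0.97^3·0.03^0 = 0.912673
Sum = 0.9974

0.9974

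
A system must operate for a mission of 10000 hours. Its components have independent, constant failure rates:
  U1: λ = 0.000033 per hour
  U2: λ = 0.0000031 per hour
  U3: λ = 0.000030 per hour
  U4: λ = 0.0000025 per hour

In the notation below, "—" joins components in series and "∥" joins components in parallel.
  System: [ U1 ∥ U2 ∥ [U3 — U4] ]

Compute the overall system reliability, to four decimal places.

0.9976

R(U1) = exp(−0.000033 × 10000) = 0.718924
R(U2) = exp(−0.0000031 × 10000) = 0.969476
R(U3) = exp(−0.000030 × 10000) = 0.740818
R(U4) = exp(−0.0000025 × 10000) = 0.975310
Series (U3 and U4): 0.740818 × 0.975310 = 0.722527
Parallel (U1, U2, and [0.722527]): 1 − (1 − 0.718924)(1 − 0.969476)(1 − 0.722527) = 0.9976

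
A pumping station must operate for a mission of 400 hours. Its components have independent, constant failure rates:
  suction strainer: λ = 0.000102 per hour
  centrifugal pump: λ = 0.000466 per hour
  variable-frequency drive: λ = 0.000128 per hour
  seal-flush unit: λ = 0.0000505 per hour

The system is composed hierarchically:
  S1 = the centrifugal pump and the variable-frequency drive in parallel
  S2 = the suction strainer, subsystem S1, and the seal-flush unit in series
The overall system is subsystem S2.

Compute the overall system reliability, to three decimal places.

R(suction strainer) = exp(−0.000102 × 400) = 0.96002
R(centrifugal pump) = exp(−0.000466 × 400) = 0.82994
R(variable-frequency drive) = exp(−0.000128 × 400) = 0.95009
R(seal-flush unit) = exp(−0.0000505 × 400) = 0.98000
Parallel (centrifugal pump and variable-frequency drive): 1 − (1 − 0.82994)(1 − 0.95009) = 0.99151
Series (suction strainer, [0.99151], and seal-flush unit): 0.96002 × 0.99151 × 0.98000 = 0.933

0.933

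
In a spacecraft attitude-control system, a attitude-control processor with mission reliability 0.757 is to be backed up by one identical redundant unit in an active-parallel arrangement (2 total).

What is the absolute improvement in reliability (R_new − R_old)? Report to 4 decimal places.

0.1840

R_before = 0.757
R_after = 1 − (1 − 0.757)^2 = 0.9410
ΔR = 0.9410 − 0.757 = 0.1840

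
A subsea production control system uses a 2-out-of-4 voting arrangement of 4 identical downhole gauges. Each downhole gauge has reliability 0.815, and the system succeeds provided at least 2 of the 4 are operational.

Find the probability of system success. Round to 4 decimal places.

R = Σ_{i=2}^{4} C(4,i) p^i (1−p)^{4−i} with p = 0.815
C(4,2)·0.815^2·0.185^2 = 0.136399
C(4,3)·0.815^3·0.185^1 = 0.400594
C(4,4)·0.815^4·0.185^0 = 0.441195
Sum = 0.9782

0.9782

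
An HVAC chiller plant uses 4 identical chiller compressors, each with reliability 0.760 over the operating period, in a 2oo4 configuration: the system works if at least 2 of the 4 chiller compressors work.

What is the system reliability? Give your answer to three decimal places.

R = Σ_{i=2}^{4} C(4,i) p^i (1−p)^{4−i} with p = 0.760
C(4,2)·0.760^2·0.240^2 = 0.19962
C(4,3)·0.760^3·0.240^1 = 0.42142
C(4,4)·0.760^4·0.240^0 = 0.33362
Sum = 0.955

0.955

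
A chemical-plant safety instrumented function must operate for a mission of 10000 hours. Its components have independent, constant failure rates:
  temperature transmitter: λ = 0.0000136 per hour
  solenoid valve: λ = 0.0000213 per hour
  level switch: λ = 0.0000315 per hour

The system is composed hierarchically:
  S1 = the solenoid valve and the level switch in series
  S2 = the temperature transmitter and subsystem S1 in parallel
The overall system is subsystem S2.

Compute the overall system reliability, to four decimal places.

R(temperature transmitter) = exp(−0.0000136 × 10000) = 0.872843
R(solenoid valve) = exp(−0.0000213 × 10000) = 0.808156
R(level switch) = exp(−0.0000315 × 10000) = 0.729789
Series (solenoid valve and level switch): 0.808156 × 0.729789 = 0.589783
Parallel (temperature transmitter and [0.589783]): 1 − (1 − 0.872843)(1 − 0.589783) = 0.9478

0.9478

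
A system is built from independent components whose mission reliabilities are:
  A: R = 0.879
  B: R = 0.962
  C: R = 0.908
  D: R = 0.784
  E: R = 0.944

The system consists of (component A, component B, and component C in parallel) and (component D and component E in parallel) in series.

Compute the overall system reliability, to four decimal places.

Parallel (A, B, and C): 1 − (1 − 0.879000)(1 − 0.962000)(1 − 0.908000) = 0.999577
Parallel (D and E): 1 − (1 − 0.784000)(1 − 0.944000) = 0.987904
Series ([0.999577] and [0.987904]): 0.999577 × 0.987904 = 0.9875

0.9875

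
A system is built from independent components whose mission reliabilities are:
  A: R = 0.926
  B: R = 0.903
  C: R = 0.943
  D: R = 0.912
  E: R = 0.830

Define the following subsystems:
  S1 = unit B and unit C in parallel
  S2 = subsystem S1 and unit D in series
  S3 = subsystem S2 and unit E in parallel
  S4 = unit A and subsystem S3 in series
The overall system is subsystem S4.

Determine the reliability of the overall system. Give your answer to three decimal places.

0.911

Parallel (B and C): 1 − (1 − 0.90300)(1 − 0.94300) = 0.99447
Series ([0.99447] and D): 0.99447 × 0.91200 = 0.90696
Parallel ([0.90696] and E): 1 − (1 − 0.90696)(1 − 0.83000) = 0.98418
Series (A and [0.98418]): 0.92600 × 0.98418 = 0.911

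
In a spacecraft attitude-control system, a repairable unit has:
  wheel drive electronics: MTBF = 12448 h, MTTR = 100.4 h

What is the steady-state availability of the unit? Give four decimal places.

0.9920

A(wheel drive electronics) = MTBF/(MTBF+MTTR) = 12448/(12448+100.4) = 0.9920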